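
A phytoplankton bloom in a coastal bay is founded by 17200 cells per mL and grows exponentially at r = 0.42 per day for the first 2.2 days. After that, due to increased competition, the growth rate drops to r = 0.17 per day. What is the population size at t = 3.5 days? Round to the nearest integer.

54050 cells per mL

Phase 1: N(2.2) = 17200·e^(0.42×2.2) = 17200·e^0.924 = 43332.8.
Phase 2 runs for 3.5 − 2.2 = 1.3 days at r = 0.17.
N(3.5) = 43332.8·e^(0.17×1.3) = 43332.8·e^0.221 = 54050.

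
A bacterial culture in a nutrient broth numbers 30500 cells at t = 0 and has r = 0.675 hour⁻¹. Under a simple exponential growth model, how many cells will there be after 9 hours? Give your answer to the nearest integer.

N(t) = N₀·e^(rt) = 30500 × e^(0.675×9) = 30500 × e^6.075.
e^6.075 ≈ 434.85, so N ≈ 30500 × 434.85 = 1.326291×10^7.

13262910 cells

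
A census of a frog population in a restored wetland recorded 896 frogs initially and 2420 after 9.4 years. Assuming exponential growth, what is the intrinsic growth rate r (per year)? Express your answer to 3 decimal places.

0.106 per year

From N(t) = N₀·e^(rt): e^(r·9.4) = 2420/896 = 2.7009.
r·9.4 = ln(2.7009) = 0.99358, so r = 0.99358/9.4 = 0.1057.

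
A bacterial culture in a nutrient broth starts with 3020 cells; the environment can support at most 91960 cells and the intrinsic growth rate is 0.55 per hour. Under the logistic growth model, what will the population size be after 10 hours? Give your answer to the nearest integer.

A = (K − N₀)/N₀ = (91960 − 3020)/3020 = 29.45.
N(t) = K/(1 + A·e^(−rt)) = 91960/(1 + 29.45×e^(−0.55×10)).
e^(−5.5) = 0.0040868; denominator = 1 + 29.45×0.0040868 = 1.1204.
N = 91960/1.1204 = 82081.

82081 cells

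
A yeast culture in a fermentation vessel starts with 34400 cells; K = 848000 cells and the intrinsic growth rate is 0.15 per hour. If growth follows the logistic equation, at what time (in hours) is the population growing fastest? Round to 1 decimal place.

21.1 hours

Logistic growth is fastest at N = K/2 = 424000.
A = (K − N₀)/N₀ = 23.651. Set K/(1 + A·e^(−rt)) = K/2 → A·e^(−rt) = 1.
e^(−0.15t) = 1/23.651 = 0.0422812, so t = ln(23.651)/0.15 = 3.1634/0.15 = 21.089.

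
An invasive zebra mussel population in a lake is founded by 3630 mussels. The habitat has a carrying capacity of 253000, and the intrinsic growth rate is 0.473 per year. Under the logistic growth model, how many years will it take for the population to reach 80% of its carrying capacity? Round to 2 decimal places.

11.87 years

A = (K − N₀)/N₀ = (253000 − 3630)/3630 = 68.697.
Solve 253000/(1 + 68.697·e^(−0.473t)) = 202400: 1 + 68.697·e^(−0.473t) = 1.25, so e^(−0.473t) = 0.00363917.
−0.473·t = ln(0.00363917) = -5.616, so t = 5.616/0.473 = 11.873.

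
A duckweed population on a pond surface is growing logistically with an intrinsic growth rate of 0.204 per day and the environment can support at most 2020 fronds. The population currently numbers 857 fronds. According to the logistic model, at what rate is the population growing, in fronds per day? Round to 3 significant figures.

dN/dt = rN(1 − N/K) = 0.204 × 857 × (1 − 857/2020).
1 − 857/2020 = 0.57574; dN/dt = 0.204 × 857 × 0.57574 = 100.66.

101 fronds per day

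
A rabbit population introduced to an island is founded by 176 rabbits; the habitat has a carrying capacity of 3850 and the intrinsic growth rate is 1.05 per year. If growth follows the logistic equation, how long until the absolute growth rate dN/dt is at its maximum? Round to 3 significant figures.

2.89 years

Logistic growth is fastest at N = K/2 = 1925.
A = (K − N₀)/N₀ = 20.875. Set K/(1 + A·e^(−rt)) = K/2 → A·e^(−rt) = 1.
e^(−1.05t) = 1/20.875 = 0.0479042, so t = ln(20.875)/1.05 = 3.0386/1.05 = 2.8939.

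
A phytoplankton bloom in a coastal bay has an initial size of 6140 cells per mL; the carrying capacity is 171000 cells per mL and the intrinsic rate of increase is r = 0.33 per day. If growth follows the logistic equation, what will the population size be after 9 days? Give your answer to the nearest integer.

A = (K − N₀)/N₀ = (171000 − 6140)/6140 = 26.85.
N(t) = K/(1 + A·e^(−rt)) = 171000/(1 + 26.85×e^(−0.33×9)).
e^(−2.97) = 0.051303; denominator = 1 + 26.85×0.051303 = 2.3775.
N = 171000/2.3775 = 71924.2.

71924 cells per mL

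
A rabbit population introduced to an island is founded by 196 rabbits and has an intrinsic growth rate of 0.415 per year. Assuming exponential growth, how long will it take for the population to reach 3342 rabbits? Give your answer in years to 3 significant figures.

Set N₀·e^(rt) = 3342: e^(0.415·t) = 3342/196 = 17.051.
0.415·t = ln(17.051) = 2.8362, so t = 2.8362/0.415 = 6.8342.

6.83 years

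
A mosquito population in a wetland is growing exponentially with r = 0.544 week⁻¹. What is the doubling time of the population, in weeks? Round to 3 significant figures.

Doubling time t_d = ln(2)/r = 0.6931/0.544 = 1.2742.

1.27 weeks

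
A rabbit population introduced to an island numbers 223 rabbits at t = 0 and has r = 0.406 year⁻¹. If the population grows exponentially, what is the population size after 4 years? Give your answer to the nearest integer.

N(t) = N₀·e^(rt) = 223 × e^(0.406×4) = 223 × e^1.624.
e^1.624 ≈ 5.0733, so N ≈ 223 × 5.0733 = 1131.36.

1131 rabbits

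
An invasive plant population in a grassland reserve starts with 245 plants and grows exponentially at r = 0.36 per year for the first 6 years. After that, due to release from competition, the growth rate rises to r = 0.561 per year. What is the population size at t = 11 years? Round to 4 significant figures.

35110 plants

Phase 1: N(6) = 245·e^(0.36×6) = 245·e^2.16 = 2124.43.
Phase 2 runs for 11 − 6 = 5 years at r = 0.561.
N(11) = 2124.43·e^(0.561×5) = 2124.43·e^2.805 = 35110.6.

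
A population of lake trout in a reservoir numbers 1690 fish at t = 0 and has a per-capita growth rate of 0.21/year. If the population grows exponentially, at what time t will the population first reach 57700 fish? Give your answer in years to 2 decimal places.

Set N₀·e^(rt) = 57700: e^(0.21·t) = 57700/1690 = 34.142.
0.21·t = ln(34.142) = 3.5305, so t = 3.5305/0.21 = 16.812.

16.81 years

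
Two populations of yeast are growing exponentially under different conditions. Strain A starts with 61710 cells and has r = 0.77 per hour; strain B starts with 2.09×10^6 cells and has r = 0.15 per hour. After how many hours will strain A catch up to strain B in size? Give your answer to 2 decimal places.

5.68 hours

Set 61710·e^(0.77t) = 2.09×10^6·e^(0.15t).
e^((0.77 − 0.15)t) = 2.09×10^6/61710 → e^(0.62·t) = 33.868.
0.62·t = ln(33.868) = 3.5225, so t = 3.5225/0.62 = 5.6814.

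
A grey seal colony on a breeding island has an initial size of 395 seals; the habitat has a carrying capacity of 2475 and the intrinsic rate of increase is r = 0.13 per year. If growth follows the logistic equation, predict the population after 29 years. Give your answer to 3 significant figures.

2210 seals

A = (K − N₀)/N₀ = (2475 − 395)/395 = 5.2658.
N(t) = K/(1 + A·e^(−rt)) = 2475/(1 + 5.2658×e^(−0.13×29)).
e^(−3.77) = 0.023052; denominator = 1 + 5.2658×0.023052 = 1.1214.
N = 2475/1.1214 = 2207.09.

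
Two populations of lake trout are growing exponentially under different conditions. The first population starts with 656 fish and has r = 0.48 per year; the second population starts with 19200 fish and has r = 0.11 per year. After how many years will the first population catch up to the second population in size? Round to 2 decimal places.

Set 656·e^(0.48t) = 19200·e^(0.11t).
e^((0.48 − 0.11)t) = 19200/656 → e^(0.37·t) = 29.268.
0.37·t = ln(29.268) = 3.3765, so t = 3.3765/0.37 = 9.1257.

9.13 years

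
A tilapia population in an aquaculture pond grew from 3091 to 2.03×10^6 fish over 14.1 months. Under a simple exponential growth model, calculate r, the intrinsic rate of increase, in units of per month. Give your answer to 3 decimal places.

From N(t) = N₀·e^(rt): e^(r·14.1) = 2.03×10^6/3091 = 656.75.
r·14.1 = ln(656.75) = 6.4873, so r = 6.4873/14.1 = 0.46009.

0.460 per month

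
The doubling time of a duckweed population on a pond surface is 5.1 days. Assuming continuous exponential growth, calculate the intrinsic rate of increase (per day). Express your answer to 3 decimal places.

r = ln(2)/t_d = 0.6931/5.1 = 0.13591.

0.136 per day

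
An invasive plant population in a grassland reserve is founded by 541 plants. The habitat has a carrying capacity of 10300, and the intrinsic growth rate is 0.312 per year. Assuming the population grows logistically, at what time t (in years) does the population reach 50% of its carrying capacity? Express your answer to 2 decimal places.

9.27 years

A = (K − N₀)/N₀ = (10300 − 541)/541 = 18.039.
Solve 10300/(1 + 18.039·e^(−0.312t)) = 5150: 1 + 18.039·e^(−0.312t) = 2, so e^(−0.312t) = 0.055436.
−0.312·t = ln(0.055436) = -2.8925, so t = 2.8925/0.312 = 9.2709.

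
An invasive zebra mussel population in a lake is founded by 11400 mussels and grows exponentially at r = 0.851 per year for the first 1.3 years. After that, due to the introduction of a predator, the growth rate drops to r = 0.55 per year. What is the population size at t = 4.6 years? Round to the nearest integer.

Phase 1: N(1.3) = 11400·e^(0.851×1.3) = 11400·e^1.106 = 34463.9.
Phase 2 runs for 4.6 − 1.3 = 3.3 years at r = 0.55.
N(4.6) = 34463.9·e^(0.55×3.3) = 34463.9·e^1.815 = 211646.

211646 mussels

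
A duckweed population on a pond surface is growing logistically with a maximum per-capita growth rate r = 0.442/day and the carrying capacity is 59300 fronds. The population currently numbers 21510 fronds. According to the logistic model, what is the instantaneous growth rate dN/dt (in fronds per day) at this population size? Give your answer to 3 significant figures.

dN/dt = rN(1 − N/K) = 0.442 × 21510 × (1 − 21510/59300).
1 − 21510/59300 = 0.63727; dN/dt = 0.442 × 21510 × 0.63727 = 6058.8.

6060 fronds per day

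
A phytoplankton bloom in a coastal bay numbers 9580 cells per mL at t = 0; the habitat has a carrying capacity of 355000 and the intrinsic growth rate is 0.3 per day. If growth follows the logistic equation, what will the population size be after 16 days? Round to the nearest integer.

273765 cells per mL

A = (K − N₀)/N₀ = (355000 − 9580)/9580 = 36.056.
N(t) = K/(1 + A·e^(−rt)) = 355000/(1 + 36.056×e^(−0.3×16)).
e^(−4.8) = 0.0082297; denominator = 1 + 36.056×0.0082297 = 1.2967.
N = 355000/1.2967 = 273765.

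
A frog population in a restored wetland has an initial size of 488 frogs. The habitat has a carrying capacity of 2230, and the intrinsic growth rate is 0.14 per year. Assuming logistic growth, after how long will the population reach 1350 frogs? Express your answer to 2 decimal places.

A = (K − N₀)/N₀ = (2230 − 488)/488 = 3.5697.
Solve 2230/(1 + 3.5697·e^(−0.14t)) = 1350: 1 + 3.5697·e^(−0.14t) = 1.6519, so e^(−0.14t) = 0.182608.
−0.14·t = ln(0.182608) = -1.7004, so t = 1.7004/0.14 = 12.146.

12.15 years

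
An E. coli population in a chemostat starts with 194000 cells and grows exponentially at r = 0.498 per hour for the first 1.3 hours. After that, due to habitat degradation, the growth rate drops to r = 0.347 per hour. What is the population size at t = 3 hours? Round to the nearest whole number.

Phase 1: N(1.3) = 194000·e^(0.498×1.3) = 194000·e^0.6474 = 370650.
Phase 2 runs for 3 − 1.3 = 1.7 hours at r = 0.347.
N(3) = 370650·e^(0.347×1.7) = 370650·e^0.5899 = 668581.

668581 cells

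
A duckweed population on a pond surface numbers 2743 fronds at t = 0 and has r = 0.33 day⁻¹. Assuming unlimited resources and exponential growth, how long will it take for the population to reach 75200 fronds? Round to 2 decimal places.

Set N₀·e^(rt) = 75200: e^(0.33·t) = 75200/2743 = 27.415.
0.33·t = ln(27.415) = 3.3111, so t = 3.3111/0.33 = 10.034.

10.03 days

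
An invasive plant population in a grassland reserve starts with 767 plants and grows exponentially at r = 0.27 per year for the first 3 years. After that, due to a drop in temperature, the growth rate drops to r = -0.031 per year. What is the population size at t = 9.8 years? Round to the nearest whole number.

Phase 1: N(3) = 767·e^(0.27×3) = 767·e^0.81 = 1724.15.
Phase 2 runs for 9.8 − 3 = 6.8 years at r = -0.031.
N(9.8) = 1724.15·e^(-0.031×6.8) = 1724.15·e^-0.2108 = 1396.45.

1396 plants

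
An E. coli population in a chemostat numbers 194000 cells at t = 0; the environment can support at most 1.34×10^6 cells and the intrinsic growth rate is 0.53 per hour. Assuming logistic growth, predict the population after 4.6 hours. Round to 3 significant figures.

A = (K − N₀)/N₀ = (1.34×10^6 − 194000)/194000 = 5.9072.
N(t) = K/(1 + A·e^(−rt)) = 1.34×10^6/(1 + 5.9072×e^(−0.53×4.6)).
e^(−2.438) = 0.087335; denominator = 1 + 5.9072×0.087335 = 1.5159.
N = 1.34×10^6/1.5159 = 883958.

884000 cells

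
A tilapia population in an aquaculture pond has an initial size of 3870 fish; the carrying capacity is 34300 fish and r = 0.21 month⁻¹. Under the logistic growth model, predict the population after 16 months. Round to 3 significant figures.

26900 fish

A = (K − N₀)/N₀ = (34300 − 3870)/3870 = 7.863.
N(t) = K/(1 + A·e^(−rt)) = 34300/(1 + 7.863×e^(−0.21×16)).
e^(−3.36) = 0.034735; denominator = 1 + 7.863×0.034735 = 1.2731.
N = 34300/1.2731 = 26941.6.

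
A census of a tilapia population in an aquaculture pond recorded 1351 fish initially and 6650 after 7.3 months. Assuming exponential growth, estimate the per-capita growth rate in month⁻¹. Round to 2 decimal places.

From N(t) = N₀·e^(rt): e^(r·7.3) = 6650/1351 = 4.9223.
r·7.3 = ln(4.9223) = 1.5938, so r = 1.5938/7.3 = 0.21832.

0.22 per month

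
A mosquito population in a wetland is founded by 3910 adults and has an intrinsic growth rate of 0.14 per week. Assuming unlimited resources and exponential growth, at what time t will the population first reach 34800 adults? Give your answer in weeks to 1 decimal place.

Set N₀·e^(rt) = 34800: e^(0.14·t) = 34800/3910 = 8.9003.
0.14·t = ln(8.9003) = 2.1861, so t = 2.1861/0.14 = 15.615.

15.6 weeks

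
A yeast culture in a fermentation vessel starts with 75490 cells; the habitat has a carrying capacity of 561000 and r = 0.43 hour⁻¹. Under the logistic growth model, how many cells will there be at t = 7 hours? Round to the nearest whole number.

A = (K − N₀)/N₀ = (561000 − 75490)/75490 = 6.4314.
N(t) = K/(1 + A·e^(−rt)) = 561000/(1 + 6.4314×e^(−0.43×7)).
e^(−3.01) = 0.049292; denominator = 1 + 6.4314×0.049292 = 1.317.
N = 561000/1.317 = 425963.

425963 cells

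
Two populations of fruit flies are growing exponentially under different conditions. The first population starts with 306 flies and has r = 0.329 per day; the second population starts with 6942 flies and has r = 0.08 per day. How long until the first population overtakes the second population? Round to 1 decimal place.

12.5 days

Set 306·e^(0.329t) = 6942·e^(0.08t).
e^((0.329 − 0.08)t) = 6942/306 → e^(0.249·t) = 22.686.
0.249·t = ln(22.686) = 3.1218, so t = 3.1218/0.249 = 12.537.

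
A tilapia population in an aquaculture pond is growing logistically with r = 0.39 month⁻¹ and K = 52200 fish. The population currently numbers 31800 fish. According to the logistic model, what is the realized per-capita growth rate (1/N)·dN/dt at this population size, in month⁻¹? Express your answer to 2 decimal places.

(1/N)·dN/dt = r(1 − N/K) = 0.39 × (1 − 31800/52200).
= 0.39 × 0.3908 = 0.15241.

0.15 per month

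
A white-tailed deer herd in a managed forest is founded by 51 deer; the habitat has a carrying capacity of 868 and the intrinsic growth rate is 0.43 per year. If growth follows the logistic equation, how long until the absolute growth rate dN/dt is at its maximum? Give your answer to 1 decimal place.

Logistic growth is fastest at N = K/2 = 434.
A = (K − N₀)/N₀ = 16.02. Set K/(1 + A·e^(−rt)) = K/2 → A·e^(−rt) = 1.
e^(−0.43t) = 1/16.02 = 0.0624235, so t = ln(16.02)/0.43 = 2.7738/0.43 = 6.4507.

6.5 years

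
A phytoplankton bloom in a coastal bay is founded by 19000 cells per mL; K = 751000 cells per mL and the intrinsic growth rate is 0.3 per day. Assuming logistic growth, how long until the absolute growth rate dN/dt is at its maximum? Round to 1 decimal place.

12.2 days

Logistic growth is fastest at N = K/2 = 375500.
A = (K − N₀)/N₀ = 38.526. Set K/(1 + A·e^(−rt)) = K/2 → A·e^(−rt) = 1.
e^(−0.3t) = 1/38.526 = 0.0259563, so t = ln(38.526)/0.3 = 3.6513/0.3 = 12.171.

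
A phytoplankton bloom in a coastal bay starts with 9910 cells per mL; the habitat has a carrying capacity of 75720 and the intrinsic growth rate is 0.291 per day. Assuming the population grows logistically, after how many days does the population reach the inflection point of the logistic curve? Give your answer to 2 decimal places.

6.51 days

Logistic growth is fastest at N = K/2 = 37860.
A = (K − N₀)/N₀ = 6.6408. Set K/(1 + A·e^(−rt)) = K/2 → A·e^(−rt) = 1.
e^(−0.291t) = 1/6.6408 = 0.150585, so t = ln(6.6408)/0.291 = 1.8932/0.291 = 6.5059.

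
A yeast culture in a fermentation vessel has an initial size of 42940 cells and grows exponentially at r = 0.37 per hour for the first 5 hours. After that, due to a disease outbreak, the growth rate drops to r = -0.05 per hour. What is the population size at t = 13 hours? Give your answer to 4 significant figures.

Phase 1: N(5) = 42940·e^(0.37×5) = 42940·e^1.85 = 273091.
Phase 2 runs for 13 − 5 = 8 hours at r = -0.05.
N(13) = 273091·e^(-0.05×8) = 273091·e^-0.4 = 183058.

183100 cells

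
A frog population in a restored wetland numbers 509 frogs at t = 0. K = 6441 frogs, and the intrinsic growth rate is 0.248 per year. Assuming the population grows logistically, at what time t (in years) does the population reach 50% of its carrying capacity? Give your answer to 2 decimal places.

A = (K − N₀)/N₀ = (6441 − 509)/509 = 11.654.
Solve 6441/(1 + 11.654·e^(−0.248t)) = 3220.5: 1 + 11.654·e^(−0.248t) = 2, so e^(−0.248t) = 0.0858058.
−0.248·t = ln(0.0858058) = -2.4557, so t = 2.4557/0.248 = 9.9019.

9.90 years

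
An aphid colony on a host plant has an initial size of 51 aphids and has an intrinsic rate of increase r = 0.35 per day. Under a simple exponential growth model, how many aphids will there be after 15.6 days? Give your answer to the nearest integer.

11990 aphids

N(t) = N₀·e^(rt) = 51 × e^(0.35×15.6) = 51 × e^5.46.
e^5.46 ≈ 235.1, so N ≈ 51 × 235.1 = 11990.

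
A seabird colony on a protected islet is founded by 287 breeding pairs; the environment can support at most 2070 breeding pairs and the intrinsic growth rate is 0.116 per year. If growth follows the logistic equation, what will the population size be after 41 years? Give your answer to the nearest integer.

1965 breeding pairs

A = (K − N₀)/N₀ = (2070 − 287)/287 = 6.2125.
N(t) = K/(1 + A·e^(−rt)) = 2070/(1 + 6.2125×e^(−0.116×41)).
e^(−4.756) = 0.0085999; denominator = 1 + 6.2125×0.0085999 = 1.0534.
N = 2070/1.0534 = 1965.01.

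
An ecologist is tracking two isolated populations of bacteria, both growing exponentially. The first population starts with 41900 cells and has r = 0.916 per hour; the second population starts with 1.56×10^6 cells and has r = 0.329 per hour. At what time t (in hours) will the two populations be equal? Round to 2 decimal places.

6.16 hours

Set 41900·e^(0.916t) = 1.56×10^6·e^(0.329t).
e^((0.916 − 0.329)t) = 1.56×10^6/41900 → e^(0.587·t) = 37.232.
0.587·t = ln(37.232) = 3.6172, so t = 3.6172/0.587 = 6.1621.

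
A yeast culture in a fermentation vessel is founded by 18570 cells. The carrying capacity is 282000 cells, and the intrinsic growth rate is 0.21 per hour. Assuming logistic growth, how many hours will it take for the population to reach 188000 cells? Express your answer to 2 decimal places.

15.93 hours

A = (K − N₀)/N₀ = (282000 − 18570)/18570 = 14.186.
Solve 282000/(1 + 14.186·e^(−0.21t)) = 188000: 1 + 14.186·e^(−0.21t) = 1.5, so e^(−0.21t) = 0.0352466.
−0.21·t = ln(0.0352466) = -3.3454, so t = 3.3454/0.21 = 15.93.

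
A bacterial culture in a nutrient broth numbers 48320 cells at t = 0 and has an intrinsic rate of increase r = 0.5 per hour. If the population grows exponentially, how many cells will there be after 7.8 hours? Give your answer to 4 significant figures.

2387000 cells

N(t) = N₀·e^(rt) = 48320 × e^(0.5×7.8) = 48320 × e^3.9.
e^3.9 ≈ 49.402, so N ≈ 48320 × 49.402 = 2.387126×10^6.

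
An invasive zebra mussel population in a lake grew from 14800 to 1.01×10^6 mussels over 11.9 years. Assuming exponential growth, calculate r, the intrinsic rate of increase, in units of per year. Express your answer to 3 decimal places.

From N(t) = N₀·e^(rt): e^(r·11.9) = 1.01×10^6/14800 = 68.243.
r·11.9 = ln(68.243) = 4.2231, so r = 4.2231/11.9 = 0.35488.

0.355 per year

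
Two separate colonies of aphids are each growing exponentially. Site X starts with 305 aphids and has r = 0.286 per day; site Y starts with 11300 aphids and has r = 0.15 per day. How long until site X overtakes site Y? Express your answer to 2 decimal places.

26.56 days

Set 305·e^(0.286t) = 11300·e^(0.15t).
e^((0.286 − 0.15)t) = 11300/305 → e^(0.136·t) = 37.049.
0.136·t = ln(37.049) = 3.6122, so t = 3.6122/0.136 = 26.561.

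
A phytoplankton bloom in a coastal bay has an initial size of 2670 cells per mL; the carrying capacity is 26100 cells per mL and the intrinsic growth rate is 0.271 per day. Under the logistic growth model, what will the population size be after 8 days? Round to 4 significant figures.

A = (K − N₀)/N₀ = (26100 − 2670)/2670 = 8.7753.
N(t) = K/(1 + A·e^(−rt)) = 26100/(1 + 8.7753×e^(−0.271×8)).
e^(−2.168) = 0.11441; denominator = 1 + 8.7753×0.11441 = 2.0039.
N = 26100/2.0039 = 13024.3.

13020 cells per mL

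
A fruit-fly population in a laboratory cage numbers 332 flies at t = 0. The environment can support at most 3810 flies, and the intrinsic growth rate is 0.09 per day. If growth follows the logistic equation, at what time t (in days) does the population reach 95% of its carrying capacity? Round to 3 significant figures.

A = (K − N₀)/N₀ = (3810 − 332)/332 = 10.476.
Solve 3810/(1 + 10.476·e^(−0.09t)) = 3619.5: 1 + 10.476·e^(−0.09t) = 1.0526, so e^(−0.09t) = 0.00502406.
−0.09·t = ln(0.00502406) = -5.2935, so t = 5.2935/0.09 = 58.817.

58.8 days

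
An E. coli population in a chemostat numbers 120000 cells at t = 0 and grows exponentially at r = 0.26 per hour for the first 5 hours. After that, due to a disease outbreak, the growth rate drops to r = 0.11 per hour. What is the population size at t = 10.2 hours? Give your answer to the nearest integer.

Phase 1: N(5) = 120000·e^(0.26×5) = 120000·e^1.3 = 440316.
Phase 2 runs for 10.2 − 5 = 5.2 hours at r = 0.11.
N(10.2) = 440316·e^(0.11×5.2) = 440316·e^0.572 = 780154.

780154 cells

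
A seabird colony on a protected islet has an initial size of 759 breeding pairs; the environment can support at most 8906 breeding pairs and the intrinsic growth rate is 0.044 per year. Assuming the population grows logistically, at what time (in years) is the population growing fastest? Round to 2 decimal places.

Logistic growth is fastest at N = K/2 = 4453.
A = (K − N₀)/N₀ = 10.734. Set K/(1 + A·e^(−rt)) = K/2 → A·e^(−rt) = 1.
e^(−0.044t) = 1/10.734 = 0.0931631, so t = ln(10.734)/0.044 = 2.3734/0.044 = 53.941.

53.94 years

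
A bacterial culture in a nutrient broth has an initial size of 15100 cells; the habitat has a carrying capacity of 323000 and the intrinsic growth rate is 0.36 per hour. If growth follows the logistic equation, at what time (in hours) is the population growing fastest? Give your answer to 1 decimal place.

Logistic growth is fastest at N = K/2 = 161500.
A = (K − N₀)/N₀ = 20.391. Set K/(1 + A·e^(−rt)) = K/2 → A·e^(−rt) = 1.
e^(−0.36t) = 1/20.391 = 0.0490419, so t = ln(20.391)/0.36 = 3.0151/0.36 = 8.3752.

8.4 hours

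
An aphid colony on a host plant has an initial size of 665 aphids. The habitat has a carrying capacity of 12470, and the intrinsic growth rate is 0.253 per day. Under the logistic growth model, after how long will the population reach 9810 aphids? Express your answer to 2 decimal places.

A = (K − N₀)/N₀ = (12470 − 665)/665 = 17.752.
Solve 12470/(1 + 17.752·e^(−0.253t)) = 9810: 1 + 17.752·e^(−0.253t) = 1.2712, so e^(−0.253t) = 0.0152745.
−0.253·t = ln(0.0152745) = -4.1816, so t = 4.1816/0.253 = 16.528.

16.53 days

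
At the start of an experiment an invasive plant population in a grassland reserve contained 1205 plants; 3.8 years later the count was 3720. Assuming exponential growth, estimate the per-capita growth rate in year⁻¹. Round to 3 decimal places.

From N(t) = N₀·e^(rt): e^(r·3.8) = 3720/1205 = 3.0871.
r·3.8 = ln(3.0871) = 1.1272, so r = 1.1272/3.8 = 0.29664.

0.297 per year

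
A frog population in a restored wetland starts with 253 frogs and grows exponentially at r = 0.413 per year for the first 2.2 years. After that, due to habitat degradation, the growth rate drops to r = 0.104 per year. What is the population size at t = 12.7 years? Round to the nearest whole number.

Phase 1: N(2.2) = 253·e^(0.413×2.2) = 253·e^0.9086 = 627.654.
Phase 2 runs for 12.7 − 2.2 = 10.5 years at r = 0.104.
N(12.7) = 627.654·e^(0.104×10.5) = 627.654·e^1.092 = 1870.55.

1871 frogs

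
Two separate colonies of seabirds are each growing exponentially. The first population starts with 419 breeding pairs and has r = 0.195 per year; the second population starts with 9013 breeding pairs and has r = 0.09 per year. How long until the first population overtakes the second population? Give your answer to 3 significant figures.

Set 419·e^(0.195t) = 9013·e^(0.09t).
e^((0.195 − 0.09)t) = 9013/419 → e^(0.105·t) = 21.511.
0.105·t = ln(21.511) = 3.0686, so t = 3.0686/0.105 = 29.224.

29.2 years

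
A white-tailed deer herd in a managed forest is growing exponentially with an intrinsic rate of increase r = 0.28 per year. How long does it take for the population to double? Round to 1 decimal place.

2.5 years

Doubling time t_d = ln(2)/r = 0.6931/0.28 = 2.4755.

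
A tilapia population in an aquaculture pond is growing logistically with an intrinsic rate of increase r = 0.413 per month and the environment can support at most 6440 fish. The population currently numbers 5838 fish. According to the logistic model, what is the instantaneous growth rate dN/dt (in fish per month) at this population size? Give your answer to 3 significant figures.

225 fish per month

dN/dt = rN(1 − N/K) = 0.413 × 5838 × (1 − 5838/6440).
1 − 5838/6440 = 0.093478; dN/dt = 0.413 × 5838 × 0.093478 = 225.38.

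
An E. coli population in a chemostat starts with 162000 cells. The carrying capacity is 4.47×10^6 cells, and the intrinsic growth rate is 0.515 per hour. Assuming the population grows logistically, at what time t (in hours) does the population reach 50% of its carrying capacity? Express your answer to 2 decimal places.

A = (K − N₀)/N₀ = (4.47×10^6 − 162000)/162000 = 26.593.
Solve 4.47×10^6/(1 + 26.593·e^(−0.515t)) = 2.235×10^6: 1 + 26.593·e^(−0.515t) = 2, so e^(−0.515t) = 0.0376045.
−0.515·t = ln(0.0376045) = -3.2806, so t = 3.2806/0.515 = 6.3702.

6.37 hours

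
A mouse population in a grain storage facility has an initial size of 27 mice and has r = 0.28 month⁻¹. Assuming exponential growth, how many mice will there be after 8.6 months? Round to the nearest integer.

N(t) = N₀·e^(rt) = 27 × e^(0.28×8.6) = 27 × e^2.408.
e^2.408 ≈ 11.112, so N ≈ 27 × 11.112 = 300.016.

300 mice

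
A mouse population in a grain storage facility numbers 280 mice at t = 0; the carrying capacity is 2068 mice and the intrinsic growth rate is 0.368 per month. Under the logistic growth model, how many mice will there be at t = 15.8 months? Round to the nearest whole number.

A = (K − N₀)/N₀ = (2068 − 280)/280 = 6.3857.
N(t) = K/(1 + A·e^(−rt)) = 2068/(1 + 6.3857×e^(−0.368×15.8)).
e^(−5.814) = 0.0029843; denominator = 1 + 6.3857×0.0029843 = 1.0191.
N = 2068/1.0191 = 2029.33.

2029 mice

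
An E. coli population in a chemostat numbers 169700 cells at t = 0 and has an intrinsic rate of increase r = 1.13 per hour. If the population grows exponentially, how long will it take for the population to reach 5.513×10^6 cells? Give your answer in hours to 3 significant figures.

Set N₀·e^(rt) = 5.513×10^6: e^(1.13·t) = 5.513×10^6/169700 = 32.487.
1.13·t = ln(32.487) = 3.4808, so t = 3.4808/1.13 = 3.0804.

3.08 hours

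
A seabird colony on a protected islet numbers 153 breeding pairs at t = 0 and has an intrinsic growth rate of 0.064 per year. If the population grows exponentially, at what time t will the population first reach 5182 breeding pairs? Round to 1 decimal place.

Set N₀·e^(rt) = 5182: e^(0.064·t) = 5182/153 = 33.869.
0.064·t = ln(33.869) = 3.5225, so t = 3.5225/0.064 = 55.039.

55.0 years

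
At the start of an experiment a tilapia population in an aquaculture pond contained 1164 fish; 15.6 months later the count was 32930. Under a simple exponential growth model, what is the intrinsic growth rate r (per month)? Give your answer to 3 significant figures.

0.214 per month

From N(t) = N₀·e^(rt): e^(r·15.6) = 32930/1164 = 28.29.
r·15.6 = ln(28.29) = 3.3425, so r = 3.3425/15.6 = 0.21426.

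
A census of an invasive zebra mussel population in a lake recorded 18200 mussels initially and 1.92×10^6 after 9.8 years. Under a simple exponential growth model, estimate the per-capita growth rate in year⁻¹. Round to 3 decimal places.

0.475 per year

From N(t) = N₀·e^(rt): e^(r·9.8) = 1.92×10^6/18200 = 105.49.
r·9.8 = ln(105.49) = 4.6587, so r = 4.6587/9.8 = 0.47537.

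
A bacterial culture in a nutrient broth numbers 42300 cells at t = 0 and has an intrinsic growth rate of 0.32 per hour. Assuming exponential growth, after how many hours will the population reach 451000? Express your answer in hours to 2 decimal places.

7.40 hours

Set N₀·e^(rt) = 451000: e^(0.32·t) = 451000/42300 = 10.662.
0.32·t = ln(10.662) = 2.3667, so t = 2.3667/0.32 = 7.3959.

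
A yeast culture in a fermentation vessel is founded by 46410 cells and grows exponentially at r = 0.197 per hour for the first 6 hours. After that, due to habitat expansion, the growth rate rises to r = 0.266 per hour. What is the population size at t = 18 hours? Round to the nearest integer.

3683118 cells

Phase 1: N(6) = 46410·e^(0.197×6) = 46410·e^1.182 = 151338.
Phase 2 runs for 18 − 6 = 12 hours at r = 0.266.
N(18) = 151338·e^(0.266×12) = 151338·e^3.192 = 3.683118×10^6.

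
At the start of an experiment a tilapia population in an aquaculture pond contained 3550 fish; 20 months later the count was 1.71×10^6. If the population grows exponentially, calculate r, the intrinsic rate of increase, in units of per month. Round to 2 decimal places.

0.31 per month

From N(t) = N₀·e^(rt): e^(r·20) = 1.71×10^6/3550 = 481.69.
r·20 = ln(481.69) = 6.1773, so r = 6.1773/20 = 0.30887.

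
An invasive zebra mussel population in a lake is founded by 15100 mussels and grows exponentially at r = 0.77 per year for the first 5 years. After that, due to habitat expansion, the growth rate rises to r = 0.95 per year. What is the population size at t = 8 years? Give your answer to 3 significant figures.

12300000 mussels

Phase 1: N(5) = 15100·e^(0.77×5) = 15100·e^3.85 = 709595.
Phase 2 runs for 8 − 5 = 3 years at r = 0.95.
N(8) = 709595·e^(0.95×3) = 709595·e^2.85 = 1.226733×10^7.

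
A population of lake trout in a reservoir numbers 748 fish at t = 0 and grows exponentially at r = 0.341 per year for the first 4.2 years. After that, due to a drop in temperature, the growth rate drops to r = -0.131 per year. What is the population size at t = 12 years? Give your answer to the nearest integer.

Phase 1: N(4.2) = 748·e^(0.341×4.2) = 748·e^1.432 = 3132.55.
Phase 2 runs for 12 − 4.2 = 7.8 years at r = -0.131.
N(12) = 3132.55·e^(-0.131×7.8) = 3132.55·e^-1.022 = 1127.55.

1128 fish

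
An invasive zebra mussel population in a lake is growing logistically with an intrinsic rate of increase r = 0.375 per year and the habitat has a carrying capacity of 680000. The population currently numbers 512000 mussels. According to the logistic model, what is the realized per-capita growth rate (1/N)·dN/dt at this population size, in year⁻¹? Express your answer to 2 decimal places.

(1/N)·dN/dt = r(1 − N/K) = 0.375 × (1 − 512000/680000).
= 0.375 × 0.24706 = 0.092647.

0.09 per year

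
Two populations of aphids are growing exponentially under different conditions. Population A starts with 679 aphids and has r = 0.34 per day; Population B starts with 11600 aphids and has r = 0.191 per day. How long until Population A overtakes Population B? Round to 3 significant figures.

19.0 days

Set 679·e^(0.34t) = 11600·e^(0.191t).
e^((0.34 − 0.191)t) = 11600/679 → e^(0.149·t) = 17.084.
0.149·t = ln(17.084) = 2.8381, so t = 2.8381/0.149 = 19.048.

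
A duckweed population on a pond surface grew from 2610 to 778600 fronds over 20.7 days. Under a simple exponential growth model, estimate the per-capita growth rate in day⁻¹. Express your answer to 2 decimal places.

From N(t) = N₀·e^(rt): e^(r·20.7) = 778600/2610 = 298.31.
r·20.7 = ln(298.31) = 5.6981, so r = 5.6981/20.7 = 0.27527.

0.28 per day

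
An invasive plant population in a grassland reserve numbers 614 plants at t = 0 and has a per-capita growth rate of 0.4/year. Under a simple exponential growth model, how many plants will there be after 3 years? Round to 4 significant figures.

N(t) = N₀·e^(rt) = 614 × e^(0.4×3) = 614 × e^1.2.
e^1.2 ≈ 3.3201, so N ≈ 614 × 3.3201 = 2038.55.

2039 plants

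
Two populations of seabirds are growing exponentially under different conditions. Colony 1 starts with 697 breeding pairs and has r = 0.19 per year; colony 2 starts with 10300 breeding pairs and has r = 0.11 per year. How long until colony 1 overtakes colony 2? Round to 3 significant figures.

Set 697·e^(0.19t) = 10300·e^(0.11t).
e^((0.19 − 0.11)t) = 10300/697 → e^(0.08·t) = 14.778.
0.08·t = ln(14.778) = 2.6931, so t = 2.6931/0.08 = 33.664.

33.7 years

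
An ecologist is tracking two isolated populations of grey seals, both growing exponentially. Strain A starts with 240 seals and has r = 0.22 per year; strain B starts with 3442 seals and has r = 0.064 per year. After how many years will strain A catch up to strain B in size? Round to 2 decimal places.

17.07 years

Set 240·e^(0.22t) = 3442·e^(0.064t).
e^((0.22 − 0.064)t) = 3442/240 → e^(0.156·t) = 14.342.
0.156·t = ln(14.342) = 2.6632, so t = 2.6632/0.156 = 17.072.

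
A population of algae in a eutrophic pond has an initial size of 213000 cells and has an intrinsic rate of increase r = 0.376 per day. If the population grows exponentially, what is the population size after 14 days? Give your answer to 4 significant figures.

41160000 cells

N(t) = N₀·e^(rt) = 213000 × e^(0.376×14) = 213000 × e^5.264.
e^5.264 ≈ 193.25, so N ≈ 213000 × 193.25 = 4.116288×10^7.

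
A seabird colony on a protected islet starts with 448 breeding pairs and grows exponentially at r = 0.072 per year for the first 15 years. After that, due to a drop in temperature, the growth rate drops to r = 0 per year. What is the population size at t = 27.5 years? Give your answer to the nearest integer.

Phase 1: N(15) = 448·e^(0.072×15) = 448·e^1.08 = 1319.22.
Phase 2 runs for 27.5 − 15 = 12.5 years at r = 0.
N(27.5) = 1319.22·e^(0×12.5) = 1319.22·e^0 = 1319.22.

1319 breeding pairs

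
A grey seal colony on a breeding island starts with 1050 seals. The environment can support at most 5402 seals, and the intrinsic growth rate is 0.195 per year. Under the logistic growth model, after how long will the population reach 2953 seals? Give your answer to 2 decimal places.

8.25 years

A = (K − N₀)/N₀ = (5402 − 1050)/1050 = 4.1448.
Solve 5402/(1 + 4.1448·e^(−0.195t)) = 2953: 1 + 4.1448·e^(−0.195t) = 1.8293, so e^(−0.195t) = 0.20009.
−0.195·t = ln(0.20009) = -1.609, so t = 1.609/0.195 = 8.2512.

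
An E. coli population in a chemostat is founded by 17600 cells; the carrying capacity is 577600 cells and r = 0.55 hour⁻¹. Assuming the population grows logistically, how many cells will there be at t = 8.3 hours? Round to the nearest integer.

433887 cells

A = (K − N₀)/N₀ = (577600 − 17600)/17600 = 31.818.
N(t) = K/(1 + A·e^(−rt)) = 577600/(1 + 31.818×e^(−0.55×8.3)).
e^(−4.565) = 0.01041; denominator = 1 + 31.818×0.01041 = 1.3312.
N = 577600/1.3312 = 433887.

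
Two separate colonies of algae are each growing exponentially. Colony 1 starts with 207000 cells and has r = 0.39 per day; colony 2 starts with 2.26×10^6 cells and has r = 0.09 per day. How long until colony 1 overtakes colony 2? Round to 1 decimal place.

8.0 days

Set 207000·e^(0.39t) = 2.26×10^6·e^(0.09t).
e^((0.39 − 0.09)t) = 2.26×10^6/207000 → e^(0.3·t) = 10.918.
0.3·t = ln(10.918) = 2.3904, so t = 2.3904/0.3 = 7.968.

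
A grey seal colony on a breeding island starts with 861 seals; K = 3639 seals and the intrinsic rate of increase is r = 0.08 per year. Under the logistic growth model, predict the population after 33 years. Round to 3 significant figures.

A = (K − N₀)/N₀ = (3639 − 861)/861 = 3.2265.
N(t) = K/(1 + A·e^(−rt)) = 3639/(1 + 3.2265×e^(−0.08×33)).
e^(−2.64) = 0.071361; denominator = 1 + 3.2265×0.071361 = 1.2302.
N = 3639/1.2302 = 2957.95.

2960 seals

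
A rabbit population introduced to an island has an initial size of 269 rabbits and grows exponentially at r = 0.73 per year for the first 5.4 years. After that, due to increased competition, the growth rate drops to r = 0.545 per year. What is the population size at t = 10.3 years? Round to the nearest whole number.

Phase 1: N(5.4) = 269·e^(0.73×5.4) = 269·e^3.942 = 13859.3.
Phase 2 runs for 10.3 − 5.4 = 4.9 years at r = 0.545.
N(10.3) = 13859.3·e^(0.545×4.9) = 13859.3·e^2.671 = 200228.

200228 rabbits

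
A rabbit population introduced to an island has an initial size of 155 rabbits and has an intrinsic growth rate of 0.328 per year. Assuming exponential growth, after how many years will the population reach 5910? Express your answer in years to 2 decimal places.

Set N₀·e^(rt) = 5910: e^(0.328·t) = 5910/155 = 38.129.
0.328·t = ln(38.129) = 3.641, so t = 3.641/0.328 = 11.101.

11.10 years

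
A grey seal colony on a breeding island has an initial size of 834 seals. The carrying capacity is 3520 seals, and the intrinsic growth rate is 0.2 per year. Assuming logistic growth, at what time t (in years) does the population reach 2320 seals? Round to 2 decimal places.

9.14 years

A = (K − N₀)/N₀ = (3520 − 834)/834 = 3.2206.
Solve 3520/(1 + 3.2206·e^(−0.2t)) = 2320: 1 + 3.2206·e^(−0.2t) = 1.5172, so e^(−0.2t) = 0.160603.
−0.2·t = ln(0.160603) = -1.8288, so t = 1.8288/0.2 = 9.1441.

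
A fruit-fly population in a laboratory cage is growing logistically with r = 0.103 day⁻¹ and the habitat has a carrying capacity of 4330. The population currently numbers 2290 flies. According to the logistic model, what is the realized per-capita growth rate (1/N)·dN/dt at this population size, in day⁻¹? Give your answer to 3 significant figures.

0.0485 per day

(1/N)·dN/dt = r(1 − N/K) = 0.103 × (1 − 2290/4330).
= 0.103 × 0.47113 = 0.048527.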